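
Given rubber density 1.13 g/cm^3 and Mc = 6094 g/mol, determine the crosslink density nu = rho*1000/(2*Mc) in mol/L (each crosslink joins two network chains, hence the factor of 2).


nu = rho * 1000 / (2 * Mc)
nu = 1.13 * 1000 / (2 * 6094)
nu = 1130.0 / 12188
nu = 0.0927 mol/L

0.0927 mol/L


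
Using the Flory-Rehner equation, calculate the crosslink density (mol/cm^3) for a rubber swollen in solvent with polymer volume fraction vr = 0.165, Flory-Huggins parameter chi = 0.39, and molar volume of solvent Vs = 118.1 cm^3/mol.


ln(1 - vr) = ln(1 - 0.165) = -0.1803
Numerator = -((-0.1803) + 0.165 + 0.39 * 0.165^2) = 0.0047
Denominator = 118.1 * (0.165^(1/3) - 0.165/2) = 55.0323
nu = 0.0047 / 55.0323 = 8.5510e-05 mol/cm^3

8.5510e-05 mol/cm^3


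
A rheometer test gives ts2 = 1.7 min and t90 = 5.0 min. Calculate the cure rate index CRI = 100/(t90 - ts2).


CRI = 100 / (t90 - ts2)
= 100 / (5.0 - 1.7)
= 100 / 3.3
= 30.3 min^-1

30.3 min^-1


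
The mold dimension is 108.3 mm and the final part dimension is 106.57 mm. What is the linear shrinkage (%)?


Shrinkage = (mold - part) / mold * 100
= (108.3 - 106.57) / 108.3 * 100
= 1.73 / 108.3 * 100
= 1.6%

1.6%


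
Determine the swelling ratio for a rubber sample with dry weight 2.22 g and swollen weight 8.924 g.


Q = W_swollen / W_dry
Q = 8.924 / 2.22
Q = 4.02

Q = 4.02


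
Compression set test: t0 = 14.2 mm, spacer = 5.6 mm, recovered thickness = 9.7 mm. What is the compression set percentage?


CS = (t0 - recovered) / (t0 - ts) * 100
= (14.2 - 9.7) / (14.2 - 5.6) * 100
= 4.5 / 8.6 * 100
= 52.3%

52.3%


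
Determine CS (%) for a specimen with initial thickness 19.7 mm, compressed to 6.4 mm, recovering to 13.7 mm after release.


CS = (t0 - recovered) / (t0 - ts) * 100
= (19.7 - 13.7) / (19.7 - 6.4) * 100
= 6.0 / 13.3 * 100
= 45.1%

45.1%


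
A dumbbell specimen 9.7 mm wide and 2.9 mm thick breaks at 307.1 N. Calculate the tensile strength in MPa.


Area = width * thickness = 9.7 * 2.9 = 28.13 mm^2
TS = force / area = 307.1 / 28.13 = 10.92 MPa

10.92 MPa


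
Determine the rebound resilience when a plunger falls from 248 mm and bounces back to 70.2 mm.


Resilience = h_rebound / h_drop * 100
= 70.2 / 248 * 100
= 28.3%

28.3%


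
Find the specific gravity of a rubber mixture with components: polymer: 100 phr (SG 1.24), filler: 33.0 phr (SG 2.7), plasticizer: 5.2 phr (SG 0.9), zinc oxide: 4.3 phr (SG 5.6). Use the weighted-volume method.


Sum of weights = 142.5
Volume contributions:
  polymer: 100/1.24 = 80.6452
  filler: 33.0/2.7 = 12.2222
  plasticizer: 5.2/0.9 = 5.7778
  zinc oxide: 4.3/5.6 = 0.7679
Sum of volumes = 99.4130
SG = 142.5 / 99.4130 = 1.433

SG = 1.433


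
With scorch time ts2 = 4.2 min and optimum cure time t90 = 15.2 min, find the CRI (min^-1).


CRI = 100 / (t90 - ts2)
= 100 / (15.2 - 4.2)
= 100 / 11.0
= 9.09 min^-1

9.09 min^-1


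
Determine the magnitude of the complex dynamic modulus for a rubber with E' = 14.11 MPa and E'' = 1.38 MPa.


|E*| = sqrt(E'^2 + E''^2)
= sqrt(14.11^2 + 1.38^2)
= sqrt(199.0921 + 1.9044)
= 14.177 MPa

14.177 MPa


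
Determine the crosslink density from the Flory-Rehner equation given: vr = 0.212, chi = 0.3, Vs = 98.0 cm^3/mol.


ln(1 - vr) = ln(1 - 0.212) = -0.2383
Numerator = -((-0.2383) + 0.212 + 0.3 * 0.212^2) = 0.0128
Denominator = 98.0 * (0.212^(1/3) - 0.212/2) = 48.0468
nu = 0.0128 / 48.0468 = 2.6587e-04 mol/cm^3

2.6587e-04 mol/cm^3


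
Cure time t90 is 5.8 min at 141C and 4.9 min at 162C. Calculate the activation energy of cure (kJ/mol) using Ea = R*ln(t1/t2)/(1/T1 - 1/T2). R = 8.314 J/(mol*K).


T1 = 414.15 K, T2 = 435.15 K
1/T1 - 1/T2 = 1.1653e-04
ln(t1/t2) = ln(5.8/4.9) = 0.1686
Ea = 8.314 * 0.1686 / 1.1653e-04 = 12031.0477 J/mol
Ea = 12.03 kJ/mol

12.03 kJ/mol


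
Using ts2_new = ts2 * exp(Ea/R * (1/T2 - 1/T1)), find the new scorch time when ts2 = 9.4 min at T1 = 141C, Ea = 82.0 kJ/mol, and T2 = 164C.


Convert temperatures: T1 = 141 + 273.15 = 414.15 K, T2 = 164 + 273.15 = 437.15 K
ts2_new = 9.4 * exp(82000 / 8.314 * (1/437.15 - 1/414.15))
1/T2 - 1/T1 = -1.2704e-04
ts2_new = 2.69 min

2.69 min


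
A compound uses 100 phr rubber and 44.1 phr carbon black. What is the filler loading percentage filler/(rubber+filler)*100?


Filler % = filler / (rubber + filler) * 100
= 44.1 / (100 + 44.1) * 100
= 44.1 / 144.1 * 100
= 30.6%

30.6%


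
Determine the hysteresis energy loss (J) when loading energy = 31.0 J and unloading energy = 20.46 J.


Hysteresis loss = loading - unloading
= 31.0 - 20.46
= 10.54 J

10.54 J


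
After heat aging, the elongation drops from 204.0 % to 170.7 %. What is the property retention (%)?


Retention = aged / original * 100
= 170.7 / 204.0 * 100
= 83.7%

83.7%


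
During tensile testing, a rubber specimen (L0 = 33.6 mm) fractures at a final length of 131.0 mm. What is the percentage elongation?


Elongation = (Lf - L0) / L0 * 100
= (131.0 - 33.6) / 33.6 * 100
= 97.4 / 33.6 * 100
= 289.9%

289.9%


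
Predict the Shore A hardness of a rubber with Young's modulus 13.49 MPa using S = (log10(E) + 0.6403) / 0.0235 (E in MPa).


log10(E) = 0.0235*S - 0.6403  =>  S = (log10(E) + 0.6403) / 0.0235
log10(13.49) = 1.130012
S = (1.130012 + 0.6403) / 0.0235 = 1.770312 / 0.0235
S = 75.3

Shore A = 75.3


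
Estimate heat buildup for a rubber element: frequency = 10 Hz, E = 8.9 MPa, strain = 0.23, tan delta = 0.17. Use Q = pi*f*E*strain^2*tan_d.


Q = pi * f * E * strain^2 * tan_d
= pi * 10 * 8.9 * 0.23^2 * 0.17
= pi * 10 * 8.9 * 0.0529 * 0.17
= 2.5145

Q = 2.5145


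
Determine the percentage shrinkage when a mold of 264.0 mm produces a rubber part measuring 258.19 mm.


Shrinkage = (mold - part) / mold * 100
= (264.0 - 258.19) / 264.0 * 100
= 5.81 / 264.0 * 100
= 2.2%

2.2%


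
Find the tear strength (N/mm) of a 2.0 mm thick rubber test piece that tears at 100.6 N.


Tear strength = force / thickness
= 100.6 / 2.0
= 50.3 N/mm

50.3 N/mm


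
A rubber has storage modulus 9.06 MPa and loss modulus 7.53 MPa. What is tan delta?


tan delta = E'' / E'
= 7.53 / 9.06
= 0.8311

tan delta = 0.8311


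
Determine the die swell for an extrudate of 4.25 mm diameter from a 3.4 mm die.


Die swell ratio = D_extrudate / D_die
= 4.25 / 3.4
= 1.25

Die swell = 1.25


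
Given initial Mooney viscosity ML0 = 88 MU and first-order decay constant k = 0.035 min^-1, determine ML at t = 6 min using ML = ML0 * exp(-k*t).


ML = ML0 * exp(-k * t)
ML = 88 * exp(-0.035 * 6)
ML = 88 * 0.8106
ML = 71.33 MU

71.33 MU


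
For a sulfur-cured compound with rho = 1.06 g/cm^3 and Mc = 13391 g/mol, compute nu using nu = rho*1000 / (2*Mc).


nu = rho * 1000 / (2 * Mc)
nu = 1.06 * 1000 / (2 * 13391)
nu = 1060.0 / 26782
nu = 0.0396 mol/L

0.0396 mol/L


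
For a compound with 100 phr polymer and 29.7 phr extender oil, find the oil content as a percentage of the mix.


Oil % = oil / (100 + oil) * 100
= 29.7 / (100 + 29.7) * 100
= 29.7 / 129.7 * 100
= 22.9%

22.9%


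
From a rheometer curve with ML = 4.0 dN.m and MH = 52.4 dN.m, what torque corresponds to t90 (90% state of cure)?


M90 = ML + 0.9 * (MH - ML)
M90 = 4.0 + 0.9 * (52.4 - 4.0)
M90 = 4.0 + 0.9 * 48.4
M90 = 47.56 dN.m

47.56 dN.m


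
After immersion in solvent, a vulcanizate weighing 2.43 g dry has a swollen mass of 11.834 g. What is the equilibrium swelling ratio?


Q = W_swollen / W_dry
Q = 11.834 / 2.43
Q = 4.87

Q = 4.87


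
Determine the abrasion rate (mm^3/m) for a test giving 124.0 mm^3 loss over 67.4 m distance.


Rate = volume_loss / distance
= 124.0 / 67.4
= 1.84 mm^3/m

1.84 mm^3/m


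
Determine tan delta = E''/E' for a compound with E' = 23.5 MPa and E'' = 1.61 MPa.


tan delta = E'' / E'
= 1.61 / 23.5
= 0.0685

tan delta = 0.0685


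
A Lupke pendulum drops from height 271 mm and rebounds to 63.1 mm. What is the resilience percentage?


Resilience = h_rebound / h_drop * 100
= 63.1 / 271 * 100
= 23.3%

23.3%


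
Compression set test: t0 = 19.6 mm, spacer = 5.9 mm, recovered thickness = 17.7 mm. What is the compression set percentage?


CS = (t0 - recovered) / (t0 - ts) * 100
= (19.6 - 17.7) / (19.6 - 5.9) * 100
= 1.9 / 13.7 * 100
= 13.9%

13.9%


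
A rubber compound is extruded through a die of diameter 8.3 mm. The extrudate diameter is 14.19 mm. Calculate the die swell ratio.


Die swell ratio = D_extrudate / D_die
= 14.19 / 8.3
= 1.71

Die swell = 1.71


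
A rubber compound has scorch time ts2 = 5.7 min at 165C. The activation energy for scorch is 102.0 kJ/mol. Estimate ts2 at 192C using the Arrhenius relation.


Convert temperatures: T1 = 165 + 273.15 = 438.15 K, T2 = 192 + 273.15 = 465.15 K
ts2_new = 5.7 * exp(102000 / 8.314 * (1/465.15 - 1/438.15))
1/T2 - 1/T1 = -1.3248e-04
ts2_new = 1.12 min

1.12 min


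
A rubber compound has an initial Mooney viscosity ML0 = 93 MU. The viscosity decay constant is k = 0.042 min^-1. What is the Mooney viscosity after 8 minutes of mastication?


ML = ML0 * exp(-k * t)
ML = 93 * exp(-0.042 * 8)
ML = 93 * 0.7146
ML = 66.46 MU

66.46 MU


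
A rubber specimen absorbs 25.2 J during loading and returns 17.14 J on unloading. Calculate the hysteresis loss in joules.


Hysteresis loss = loading - unloading
= 25.2 - 17.14
= 8.06 J

8.06 J


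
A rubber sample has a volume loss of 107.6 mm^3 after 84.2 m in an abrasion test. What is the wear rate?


Rate = volume_loss / distance
= 107.6 / 84.2
= 1.278 mm^3/m

1.278 mm^3/m


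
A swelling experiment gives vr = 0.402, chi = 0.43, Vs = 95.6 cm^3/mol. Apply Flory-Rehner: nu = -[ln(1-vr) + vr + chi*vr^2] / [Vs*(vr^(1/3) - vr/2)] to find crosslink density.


ln(1 - vr) = ln(1 - 0.402) = -0.5142
Numerator = -((-0.5142) + 0.402 + 0.43 * 0.402^2) = 0.0427
Denominator = 95.6 * (0.402^(1/3) - 0.402/2) = 51.3403
nu = 0.0427 / 51.3403 = 8.3121e-04 mol/cm^3

8.3121e-04 mol/cm^3


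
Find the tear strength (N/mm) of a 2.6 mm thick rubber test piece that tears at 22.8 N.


Tear strength = force / thickness
= 22.8 / 2.6
= 8.77 N/mm

8.77 N/mm


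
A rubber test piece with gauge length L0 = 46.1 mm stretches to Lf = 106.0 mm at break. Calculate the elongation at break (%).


Elongation = (Lf - L0) / L0 * 100
= (106.0 - 46.1) / 46.1 * 100
= 59.9 / 46.1 * 100
= 129.9%

129.9%


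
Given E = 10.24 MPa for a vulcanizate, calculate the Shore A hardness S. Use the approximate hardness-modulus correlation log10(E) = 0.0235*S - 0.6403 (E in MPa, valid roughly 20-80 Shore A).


log10(E) = 0.0235*S - 0.6403  =>  S = (log10(E) + 0.6403) / 0.0235
log10(10.24) = 1.010300
S = (1.010300 + 0.6403) / 0.0235 = 1.650600 / 0.0235
S = 70.2

Shore A = 70.2


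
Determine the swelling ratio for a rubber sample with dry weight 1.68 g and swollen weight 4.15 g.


Q = W_swollen / W_dry
Q = 4.15 / 1.68
Q = 2.47

Q = 2.47


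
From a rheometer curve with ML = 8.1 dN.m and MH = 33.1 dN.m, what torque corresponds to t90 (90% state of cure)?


M90 = ML + 0.9 * (MH - ML)
M90 = 8.1 + 0.9 * (33.1 - 8.1)
M90 = 8.1 + 0.9 * 25.0
M90 = 30.6 dN.m

30.6 dN.m


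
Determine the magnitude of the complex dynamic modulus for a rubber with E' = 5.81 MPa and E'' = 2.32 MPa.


|E*| = sqrt(E'^2 + E''^2)
= sqrt(5.81^2 + 2.32^2)
= sqrt(33.7561 + 5.3824)
= 6.256 MPa

6.256 MPa


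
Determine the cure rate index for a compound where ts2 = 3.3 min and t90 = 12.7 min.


CRI = 100 / (t90 - ts2)
= 100 / (12.7 - 3.3)
= 100 / 9.4
= 10.64 min^-1

10.64 min^-1


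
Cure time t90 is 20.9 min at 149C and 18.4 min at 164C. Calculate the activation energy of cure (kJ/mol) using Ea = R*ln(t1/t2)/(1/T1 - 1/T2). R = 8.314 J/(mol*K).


T1 = 422.15 K, T2 = 437.15 K
1/T1 - 1/T2 = 8.1282e-05
ln(t1/t2) = ln(20.9/18.4) = 0.1274
Ea = 8.314 * 0.1274 / 8.1282e-05 = 13031.0777 J/mol
Ea = 13.03 kJ/mol

13.03 kJ/mol


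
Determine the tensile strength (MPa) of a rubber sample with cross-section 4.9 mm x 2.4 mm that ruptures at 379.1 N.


Area = width * thickness = 4.9 * 2.4 = 11.76 mm^2
TS = force / area = 379.1 / 11.76 = 32.24 MPa

32.24 MPa


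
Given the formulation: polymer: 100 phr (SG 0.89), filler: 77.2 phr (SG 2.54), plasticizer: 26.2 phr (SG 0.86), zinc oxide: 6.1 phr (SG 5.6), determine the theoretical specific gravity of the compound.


Sum of weights = 209.5
Volume contributions:
  polymer: 100/0.89 = 112.3596
  filler: 77.2/2.54 = 30.3937
  plasticizer: 26.2/0.86 = 30.4651
  zinc oxide: 6.1/5.6 = 1.0893
Sum of volumes = 174.3077
SG = 209.5 / 174.3077 = 1.202

SG = 1.202


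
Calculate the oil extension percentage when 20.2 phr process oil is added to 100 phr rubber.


Oil % = oil / (100 + oil) * 100
= 20.2 / (100 + 20.2) * 100
= 20.2 / 120.2 * 100
= 16.81%

16.81%


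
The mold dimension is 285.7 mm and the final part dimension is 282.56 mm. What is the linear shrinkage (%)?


Shrinkage = (mold - part) / mold * 100
= (285.7 - 282.56) / 285.7 * 100
= 3.14 / 285.7 * 100
= 1.1%

1.1%


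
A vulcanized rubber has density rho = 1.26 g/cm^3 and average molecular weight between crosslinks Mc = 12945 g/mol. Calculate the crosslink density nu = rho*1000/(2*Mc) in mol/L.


nu = rho * 1000 / (2 * Mc)
nu = 1.26 * 1000 / (2 * 12945)
nu = 1260.0 / 25890
nu = 0.0487 mol/L

0.0487 mol/L


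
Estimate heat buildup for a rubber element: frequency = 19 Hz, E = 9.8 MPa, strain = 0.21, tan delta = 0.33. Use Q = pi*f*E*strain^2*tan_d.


Q = pi * f * E * strain^2 * tan_d
= pi * 19 * 9.8 * 0.21^2 * 0.33
= pi * 19 * 9.8 * 0.0441 * 0.33
= 8.5130

Q = 8.5130


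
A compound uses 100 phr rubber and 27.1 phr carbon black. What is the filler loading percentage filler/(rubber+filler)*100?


Filler % = filler / (rubber + filler) * 100
= 27.1 / (100 + 27.1) * 100
= 27.1 / 127.1 * 100
= 21.32%

21.32%


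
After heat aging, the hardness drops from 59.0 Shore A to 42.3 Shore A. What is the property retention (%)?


Retention = aged / original * 100
= 42.3 / 59.0 * 100
= 71.7%

71.7%


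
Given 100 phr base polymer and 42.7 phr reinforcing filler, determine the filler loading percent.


Filler % = filler / (rubber + filler) * 100
= 42.7 / (100 + 42.7) * 100
= 42.7 / 142.7 * 100
= 29.92%

29.92%


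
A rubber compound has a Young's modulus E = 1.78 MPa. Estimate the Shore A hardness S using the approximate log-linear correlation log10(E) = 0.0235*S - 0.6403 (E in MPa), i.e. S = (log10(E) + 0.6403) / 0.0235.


log10(E) = 0.0235*S - 0.6403  =>  S = (log10(E) + 0.6403) / 0.0235
log10(1.78) = 0.250420
S = (0.250420 + 0.6403) / 0.0235 = 0.890720 / 0.0235
S = 37.9

Shore A = 37.9


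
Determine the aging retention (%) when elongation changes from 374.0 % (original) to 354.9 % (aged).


Retention = aged / original * 100
= 354.9 / 374.0 * 100
= 94.9%

94.9%


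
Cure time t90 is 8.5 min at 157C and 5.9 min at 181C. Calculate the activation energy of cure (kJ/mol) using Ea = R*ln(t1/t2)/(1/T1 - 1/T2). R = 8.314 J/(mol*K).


T1 = 430.15 K, T2 = 454.15 K
1/T1 - 1/T2 = 1.2285e-04
ln(t1/t2) = ln(8.5/5.9) = 0.3651
Ea = 8.314 * 0.3651 / 1.2285e-04 = 24708.4947 J/mol
Ea = 24.71 kJ/mol

24.71 kJ/mol


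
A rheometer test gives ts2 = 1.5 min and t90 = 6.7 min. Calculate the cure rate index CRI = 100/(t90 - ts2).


CRI = 100 / (t90 - ts2)
= 100 / (6.7 - 1.5)
= 100 / 5.2
= 19.23 min^-1

19.23 min^-1


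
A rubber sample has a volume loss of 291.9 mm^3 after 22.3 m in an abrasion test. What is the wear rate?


Rate = volume_loss / distance
= 291.9 / 22.3
= 13.09 mm^3/m

13.09 mm^3/m


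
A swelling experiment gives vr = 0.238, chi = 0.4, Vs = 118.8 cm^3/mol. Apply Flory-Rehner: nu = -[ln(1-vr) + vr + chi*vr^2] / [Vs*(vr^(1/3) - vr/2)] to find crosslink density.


ln(1 - vr) = ln(1 - 0.238) = -0.2718
Numerator = -((-0.2718) + 0.238 + 0.4 * 0.238^2) = 0.0112
Denominator = 118.8 * (0.238^(1/3) - 0.238/2) = 59.4850
nu = 0.0112 / 59.4850 = 1.8746e-04 mol/cm^3

1.8746e-04 mol/cm^3


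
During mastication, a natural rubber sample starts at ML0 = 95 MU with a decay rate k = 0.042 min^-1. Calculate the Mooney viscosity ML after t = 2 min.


ML = ML0 * exp(-k * t)
ML = 95 * exp(-0.042 * 2)
ML = 95 * 0.9194
ML = 87.35 MU

87.35 MU


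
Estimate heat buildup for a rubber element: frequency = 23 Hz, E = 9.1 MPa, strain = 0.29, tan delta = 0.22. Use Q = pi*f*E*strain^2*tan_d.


Q = pi * f * E * strain^2 * tan_d
= pi * 23 * 9.1 * 0.29^2 * 0.22
= pi * 23 * 9.1 * 0.0841 * 0.22
= 12.1657

Q = 12.1657


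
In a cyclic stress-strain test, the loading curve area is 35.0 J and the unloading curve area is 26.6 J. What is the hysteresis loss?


Hysteresis loss = loading - unloading
= 35.0 - 26.6
= 8.4 J

8.4 J


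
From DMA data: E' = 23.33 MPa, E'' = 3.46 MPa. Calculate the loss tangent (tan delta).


tan delta = E'' / E'
= 3.46 / 23.33
= 0.1483

tan delta = 0.1483


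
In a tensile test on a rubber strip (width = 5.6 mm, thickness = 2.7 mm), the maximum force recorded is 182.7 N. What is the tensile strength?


Area = width * thickness = 5.6 * 2.7 = 15.12 mm^2
TS = force / area = 182.7 / 15.12 = 12.08 MPa

12.08 MPa


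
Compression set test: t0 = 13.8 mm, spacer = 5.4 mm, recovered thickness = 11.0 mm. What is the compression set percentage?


CS = (t0 - recovered) / (t0 - ts) * 100
= (13.8 - 11.0) / (13.8 - 5.4) * 100
= 2.8 / 8.4 * 100
= 33.3%

33.3%


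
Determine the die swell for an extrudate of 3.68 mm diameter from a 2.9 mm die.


Die swell ratio = D_extrudate / D_die
= 3.68 / 2.9
= 1.269

Die swell = 1.269


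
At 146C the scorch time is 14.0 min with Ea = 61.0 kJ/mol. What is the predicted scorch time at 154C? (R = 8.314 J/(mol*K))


Convert temperatures: T1 = 146 + 273.15 = 419.15 K, T2 = 154 + 273.15 = 427.15 K
ts2_new = 14.0 * exp(61000 / 8.314 * (1/427.15 - 1/419.15))
1/T2 - 1/T1 = -4.4683e-05
ts2_new = 10.09 min

10.09 min


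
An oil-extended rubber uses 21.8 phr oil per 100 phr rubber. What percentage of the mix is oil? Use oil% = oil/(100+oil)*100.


Oil % = oil / (100 + oil) * 100
= 21.8 / (100 + 21.8) * 100
= 21.8 / 121.8 * 100
= 17.9%

17.9%


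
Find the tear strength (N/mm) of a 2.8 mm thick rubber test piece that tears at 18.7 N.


Tear strength = force / thickness
= 18.7 / 2.8
= 6.68 N/mm

6.68 N/mm


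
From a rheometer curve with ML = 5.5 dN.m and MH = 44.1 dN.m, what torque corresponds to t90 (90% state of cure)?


M90 = ML + 0.9 * (MH - ML)
M90 = 5.5 + 0.9 * (44.1 - 5.5)
M90 = 5.5 + 0.9 * 38.6
M90 = 40.24 dN.m

40.24 dN.m


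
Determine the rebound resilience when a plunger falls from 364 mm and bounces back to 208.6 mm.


Resilience = h_rebound / h_drop * 100
= 208.6 / 364 * 100
= 57.3%

57.3%


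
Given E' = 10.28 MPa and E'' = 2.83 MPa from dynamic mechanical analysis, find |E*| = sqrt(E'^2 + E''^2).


|E*| = sqrt(E'^2 + E''^2)
= sqrt(10.28^2 + 2.83^2)
= sqrt(105.6784 + 8.0089)
= 10.662 MPa

10.662 MPa


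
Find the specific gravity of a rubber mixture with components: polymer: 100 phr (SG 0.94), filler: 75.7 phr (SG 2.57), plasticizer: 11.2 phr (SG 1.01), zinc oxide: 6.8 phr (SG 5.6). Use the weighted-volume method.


Sum of weights = 193.7
Volume contributions:
  polymer: 100/0.94 = 106.3830
  filler: 75.7/2.57 = 29.4553
  plasticizer: 11.2/1.01 = 11.0891
  zinc oxide: 6.8/5.6 = 1.2143
Sum of volumes = 148.1416
SG = 193.7 / 148.1416 = 1.308

SG = 1.308


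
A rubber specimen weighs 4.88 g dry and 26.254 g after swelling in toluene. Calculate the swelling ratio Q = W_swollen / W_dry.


Q = W_swollen / W_dry
Q = 26.254 / 4.88
Q = 5.38

Q = 5.38


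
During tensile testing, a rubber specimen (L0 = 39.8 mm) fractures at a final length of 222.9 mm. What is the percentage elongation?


Elongation = (Lf - L0) / L0 * 100
= (222.9 - 39.8) / 39.8 * 100
= 183.1 / 39.8 * 100
= 460.1%

460.1%


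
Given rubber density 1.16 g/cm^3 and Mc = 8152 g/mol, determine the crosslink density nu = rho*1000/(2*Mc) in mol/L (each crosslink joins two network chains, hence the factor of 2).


nu = rho * 1000 / (2 * Mc)
nu = 1.16 * 1000 / (2 * 8152)
nu = 1160.0 / 16304
nu = 0.0711 mol/L

0.0711 mol/L


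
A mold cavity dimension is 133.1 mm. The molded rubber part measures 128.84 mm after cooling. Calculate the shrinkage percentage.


Shrinkage = (mold - part) / mold * 100
= (133.1 - 128.84) / 133.1 * 100
= 4.26 / 133.1 * 100
= 3.2%

3.2%


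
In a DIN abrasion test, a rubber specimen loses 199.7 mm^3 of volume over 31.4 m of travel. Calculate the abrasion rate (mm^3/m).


Rate = volume_loss / distance
= 199.7 / 31.4
= 6.36 mm^3/m

6.36 mm^3/m


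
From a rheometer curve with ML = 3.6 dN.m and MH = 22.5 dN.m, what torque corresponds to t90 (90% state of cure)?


M90 = ML + 0.9 * (MH - ML)
M90 = 3.6 + 0.9 * (22.5 - 3.6)
M90 = 3.6 + 0.9 * 18.9
M90 = 20.61 dN.m

20.61 dN.m


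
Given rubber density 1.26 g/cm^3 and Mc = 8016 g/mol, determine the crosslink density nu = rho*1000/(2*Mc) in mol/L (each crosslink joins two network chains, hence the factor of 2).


nu = rho * 1000 / (2 * Mc)
nu = 1.26 * 1000 / (2 * 8016)
nu = 1260.0 / 16032
nu = 0.0786 mol/L

0.0786 mol/L


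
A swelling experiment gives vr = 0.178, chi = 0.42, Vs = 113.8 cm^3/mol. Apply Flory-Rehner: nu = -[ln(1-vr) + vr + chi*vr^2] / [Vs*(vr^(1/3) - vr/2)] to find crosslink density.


ln(1 - vr) = ln(1 - 0.178) = -0.1960
Numerator = -((-0.1960) + 0.178 + 0.42 * 0.178^2) = 0.0047
Denominator = 113.8 * (0.178^(1/3) - 0.178/2) = 53.8869
nu = 0.0047 / 53.8869 = 8.7361e-05 mol/cm^3

8.7361e-05 mol/cm^3


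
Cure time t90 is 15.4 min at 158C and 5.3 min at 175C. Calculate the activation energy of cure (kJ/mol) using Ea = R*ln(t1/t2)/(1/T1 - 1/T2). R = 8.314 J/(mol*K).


T1 = 431.15 K, T2 = 448.15 K
1/T1 - 1/T2 = 8.7983e-05
ln(t1/t2) = ln(15.4/5.3) = 1.0667
Ea = 8.314 * 1.0667 / 8.7983e-05 = 100795.0442 J/mol
Ea = 100.8 kJ/mol

100.8 kJ/mol


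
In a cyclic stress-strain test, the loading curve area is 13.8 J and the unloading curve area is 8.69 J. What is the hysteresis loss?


Hysteresis loss = loading - unloading
= 13.8 - 8.69
= 5.11 J

5.11 J


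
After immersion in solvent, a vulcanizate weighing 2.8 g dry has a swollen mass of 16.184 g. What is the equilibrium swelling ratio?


Q = W_swollen / W_dry
Q = 16.184 / 2.8
Q = 5.78

Q = 5.78


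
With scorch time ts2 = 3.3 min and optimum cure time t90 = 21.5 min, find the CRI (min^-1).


CRI = 100 / (t90 - ts2)
= 100 / (21.5 - 3.3)
= 100 / 18.2
= 5.49 min^-1

5.49 min^-1


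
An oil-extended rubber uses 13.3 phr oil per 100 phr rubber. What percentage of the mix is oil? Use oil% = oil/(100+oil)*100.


Oil % = oil / (100 + oil) * 100
= 13.3 / (100 + 13.3) * 100
= 13.3 / 113.3 * 100
= 11.74%

11.74%


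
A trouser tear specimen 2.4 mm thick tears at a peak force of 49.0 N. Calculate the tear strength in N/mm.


Tear strength = force / thickness
= 49.0 / 2.4
= 20.42 N/mm

20.42 N/mm


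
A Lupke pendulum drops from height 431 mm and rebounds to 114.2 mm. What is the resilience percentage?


Resilience = h_rebound / h_drop * 100
= 114.2 / 431 * 100
= 26.5%

26.5%


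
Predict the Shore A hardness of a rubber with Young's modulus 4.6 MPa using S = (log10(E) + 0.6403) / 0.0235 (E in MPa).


log10(E) = 0.0235*S - 0.6403  =>  S = (log10(E) + 0.6403) / 0.0235
log10(4.6) = 0.662758
S = (0.662758 + 0.6403) / 0.0235 = 1.303058 / 0.0235
S = 55.4

Shore A = 55.4


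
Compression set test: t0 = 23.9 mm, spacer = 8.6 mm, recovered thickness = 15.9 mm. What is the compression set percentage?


CS = (t0 - recovered) / (t0 - ts) * 100
= (23.9 - 15.9) / (23.9 - 8.6) * 100
= 8.0 / 15.3 * 100
= 52.3%

52.3%


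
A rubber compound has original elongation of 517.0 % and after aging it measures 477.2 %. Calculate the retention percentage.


Retention = aged / original * 100
= 477.2 / 517.0 * 100
= 92.3%

92.3%


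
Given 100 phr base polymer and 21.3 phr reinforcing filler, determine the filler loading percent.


Filler % = filler / (rubber + filler) * 100
= 21.3 / (100 + 21.3) * 100
= 21.3 / 121.3 * 100
= 17.56%

17.56%


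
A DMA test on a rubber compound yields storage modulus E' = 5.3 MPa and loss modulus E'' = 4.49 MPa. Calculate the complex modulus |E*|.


|E*| = sqrt(E'^2 + E''^2)
= sqrt(5.3^2 + 4.49^2)
= sqrt(28.0900 + 20.1601)
= 6.946 MPa

6.946 MPa


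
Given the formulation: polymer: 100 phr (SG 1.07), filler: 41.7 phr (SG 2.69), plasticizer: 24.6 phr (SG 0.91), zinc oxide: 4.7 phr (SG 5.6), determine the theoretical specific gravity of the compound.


Sum of weights = 171.0
Volume contributions:
  polymer: 100/1.07 = 93.4579
  filler: 41.7/2.69 = 15.5019
  plasticizer: 24.6/0.91 = 27.0330
  zinc oxide: 4.7/5.6 = 0.8393
Sum of volumes = 136.8321
SG = 171.0 / 136.8321 = 1.25

SG = 1.25


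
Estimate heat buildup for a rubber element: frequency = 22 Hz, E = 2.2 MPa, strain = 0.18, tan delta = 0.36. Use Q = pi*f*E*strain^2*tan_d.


Q = pi * f * E * strain^2 * tan_d
= pi * 22 * 2.2 * 0.18^2 * 0.36
= pi * 22 * 2.2 * 0.0324 * 0.36
= 1.7735

Q = 1.7735


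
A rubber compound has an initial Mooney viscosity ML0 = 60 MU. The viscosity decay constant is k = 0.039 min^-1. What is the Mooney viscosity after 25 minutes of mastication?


ML = ML0 * exp(-k * t)
ML = 60 * exp(-0.039 * 25)
ML = 60 * 0.3772
ML = 22.63 MU

22.63 MU


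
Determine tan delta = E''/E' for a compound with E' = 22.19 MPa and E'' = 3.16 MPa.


tan delta = E'' / E'
= 3.16 / 22.19
= 0.1424

tan delta = 0.1424


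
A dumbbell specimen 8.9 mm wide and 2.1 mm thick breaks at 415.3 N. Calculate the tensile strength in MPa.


Area = width * thickness = 8.9 * 2.1 = 18.69 mm^2
TS = force / area = 415.3 / 18.69 = 22.22 MPa

22.22 MPa


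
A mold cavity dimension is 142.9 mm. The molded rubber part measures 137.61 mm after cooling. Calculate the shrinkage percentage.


Shrinkage = (mold - part) / mold * 100
= (142.9 - 137.61) / 142.9 * 100
= 5.29 / 142.9 * 100
= 3.7%

3.7%


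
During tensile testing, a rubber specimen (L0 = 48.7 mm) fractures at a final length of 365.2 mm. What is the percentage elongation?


Elongation = (Lf - L0) / L0 * 100
= (365.2 - 48.7) / 48.7 * 100
= 316.5 / 48.7 * 100
= 649.9%

649.9%


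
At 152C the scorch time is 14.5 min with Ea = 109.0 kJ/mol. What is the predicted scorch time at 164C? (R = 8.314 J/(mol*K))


Convert temperatures: T1 = 152 + 273.15 = 425.15 K, T2 = 164 + 273.15 = 437.15 K
ts2_new = 14.5 * exp(109000 / 8.314 * (1/437.15 - 1/425.15))
1/T2 - 1/T1 = -6.4567e-05
ts2_new = 6.22 min

6.22 min


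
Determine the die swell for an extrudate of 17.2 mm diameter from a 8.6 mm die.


Die swell ratio = D_extrudate / D_die
= 17.2 / 8.6
= 2.0

Die swell = 2.0


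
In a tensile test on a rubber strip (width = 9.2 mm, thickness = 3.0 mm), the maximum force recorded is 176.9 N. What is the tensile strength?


Area = width * thickness = 9.2 * 3.0 = 27.6 mm^2
TS = force / area = 176.9 / 27.6 = 6.41 MPa

6.41 MPa


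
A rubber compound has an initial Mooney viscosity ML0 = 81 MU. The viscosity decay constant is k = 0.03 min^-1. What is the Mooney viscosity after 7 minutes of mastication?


ML = ML0 * exp(-k * t)
ML = 81 * exp(-0.03 * 7)
ML = 81 * 0.8106
ML = 65.66 MU

65.66 MU


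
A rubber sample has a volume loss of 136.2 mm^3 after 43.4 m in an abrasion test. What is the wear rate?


Rate = volume_loss / distance
= 136.2 / 43.4
= 3.138 mm^3/m

3.138 mm^3/m


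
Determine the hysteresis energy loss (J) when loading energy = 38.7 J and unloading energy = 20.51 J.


Hysteresis loss = loading - unloading
= 38.7 - 20.51
= 18.19 J

18.19 J


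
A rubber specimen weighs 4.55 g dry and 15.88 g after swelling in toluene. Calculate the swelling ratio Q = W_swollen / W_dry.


Q = W_swollen / W_dry
Q = 15.88 / 4.55
Q = 3.49

Q = 3.49


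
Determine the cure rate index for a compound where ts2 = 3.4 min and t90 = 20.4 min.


CRI = 100 / (t90 - ts2)
= 100 / (20.4 - 3.4)
= 100 / 17.0
= 5.88 min^-1

5.88 min^-1


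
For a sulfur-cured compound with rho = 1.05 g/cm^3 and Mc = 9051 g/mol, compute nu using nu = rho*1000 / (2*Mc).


nu = rho * 1000 / (2 * Mc)
nu = 1.05 * 1000 / (2 * 9051)
nu = 1050.0 / 18102
nu = 0.0580 mol/L

0.0580 mol/L


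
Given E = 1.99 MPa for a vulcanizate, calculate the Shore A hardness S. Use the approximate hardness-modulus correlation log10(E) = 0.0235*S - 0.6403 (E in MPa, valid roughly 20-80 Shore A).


log10(E) = 0.0235*S - 0.6403  =>  S = (log10(E) + 0.6403) / 0.0235
log10(1.99) = 0.298853
S = (0.298853 + 0.6403) / 0.0235 = 0.939153 / 0.0235
S = 40.0

Shore A = 40.0


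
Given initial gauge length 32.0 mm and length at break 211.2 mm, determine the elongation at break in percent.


Elongation = (Lf - L0) / L0 * 100
= (211.2 - 32.0) / 32.0 * 100
= 179.2 / 32.0 * 100
= 560.0%

560.0%


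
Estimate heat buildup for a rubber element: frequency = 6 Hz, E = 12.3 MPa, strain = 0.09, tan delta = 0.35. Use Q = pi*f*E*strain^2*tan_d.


Q = pi * f * E * strain^2 * tan_d
= pi * 6 * 12.3 * 0.09^2 * 0.35
= pi * 6 * 12.3 * 0.0081 * 0.35
= 0.6573

Q = 0.6573


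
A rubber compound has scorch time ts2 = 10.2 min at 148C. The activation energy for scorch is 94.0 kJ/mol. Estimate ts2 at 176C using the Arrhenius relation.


Convert temperatures: T1 = 148 + 273.15 = 421.15 K, T2 = 176 + 273.15 = 449.15 K
ts2_new = 10.2 * exp(94000 / 8.314 * (1/449.15 - 1/421.15))
1/T2 - 1/T1 = -1.4802e-04
ts2_new = 1.91 min

1.91 min


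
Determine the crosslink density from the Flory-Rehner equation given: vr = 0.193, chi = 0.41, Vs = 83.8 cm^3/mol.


ln(1 - vr) = ln(1 - 0.193) = -0.2144
Numerator = -((-0.2144) + 0.193 + 0.41 * 0.193^2) = 0.0062
Denominator = 83.8 * (0.193^(1/3) - 0.193/2) = 40.3413
nu = 0.0062 / 40.3413 = 1.5269e-04 mol/cm^3

1.5269e-04 mol/cm^3


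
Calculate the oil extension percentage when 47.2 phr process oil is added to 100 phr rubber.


Oil % = oil / (100 + oil) * 100
= 47.2 / (100 + 47.2) * 100
= 47.2 / 147.2 * 100
= 32.07%

32.07%


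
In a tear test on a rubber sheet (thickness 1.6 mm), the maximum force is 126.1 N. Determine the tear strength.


Tear strength = force / thickness
= 126.1 / 1.6
= 78.81 N/mm

78.81 N/mm


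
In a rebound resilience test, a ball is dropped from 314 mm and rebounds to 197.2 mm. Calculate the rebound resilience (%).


Resilience = h_rebound / h_drop * 100
= 197.2 / 314 * 100
= 62.8%

62.8%


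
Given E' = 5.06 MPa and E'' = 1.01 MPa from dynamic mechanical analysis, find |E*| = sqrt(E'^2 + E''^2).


|E*| = sqrt(E'^2 + E''^2)
= sqrt(5.06^2 + 1.01^2)
= sqrt(25.6036 + 1.0201)
= 5.16 MPa

5.16 MPa


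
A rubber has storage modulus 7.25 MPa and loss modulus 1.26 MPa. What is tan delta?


tan delta = E'' / E'
= 1.26 / 7.25
= 0.1738

tan delta = 0.1738


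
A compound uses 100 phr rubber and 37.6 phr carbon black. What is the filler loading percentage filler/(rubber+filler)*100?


Filler % = filler / (rubber + filler) * 100
= 37.6 / (100 + 37.6) * 100
= 37.6 / 137.6 * 100
= 27.33%

27.33%


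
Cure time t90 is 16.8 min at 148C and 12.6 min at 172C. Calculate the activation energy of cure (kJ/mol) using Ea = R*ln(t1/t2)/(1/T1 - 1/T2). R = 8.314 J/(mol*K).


T1 = 421.15 K, T2 = 445.15 K
1/T1 - 1/T2 = 1.2802e-04
ln(t1/t2) = ln(16.8/12.6) = 0.2877
Ea = 8.314 * 0.2877 / 1.2802e-04 = 18683.3504 J/mol
Ea = 18.68 kJ/mol

18.68 kJ/mol


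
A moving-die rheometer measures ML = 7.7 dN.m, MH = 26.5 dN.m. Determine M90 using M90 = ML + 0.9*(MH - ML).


M90 = ML + 0.9 * (MH - ML)
M90 = 7.7 + 0.9 * (26.5 - 7.7)
M90 = 7.7 + 0.9 * 18.8
M90 = 24.62 dN.m

24.62 dN.m


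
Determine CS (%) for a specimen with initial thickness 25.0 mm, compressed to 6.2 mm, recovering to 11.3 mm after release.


CS = (t0 - recovered) / (t0 - ts) * 100
= (25.0 - 11.3) / (25.0 - 6.2) * 100
= 13.7 / 18.8 * 100
= 72.9%

72.9%


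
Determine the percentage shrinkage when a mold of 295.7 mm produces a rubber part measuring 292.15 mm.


Shrinkage = (mold - part) / mold * 100
= (295.7 - 292.15) / 295.7 * 100
= 3.55 / 295.7 * 100
= 1.2%

1.2%


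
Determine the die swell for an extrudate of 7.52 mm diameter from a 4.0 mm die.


Die swell ratio = D_extrudate / D_die
= 7.52 / 4.0
= 1.88

Die swell = 1.88


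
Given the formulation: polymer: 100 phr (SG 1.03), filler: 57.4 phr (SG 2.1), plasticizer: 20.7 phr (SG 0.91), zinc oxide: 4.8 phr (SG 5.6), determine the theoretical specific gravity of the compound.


Sum of weights = 182.9
Volume contributions:
  polymer: 100/1.03 = 97.0874
  filler: 57.4/2.1 = 27.3333
  plasticizer: 20.7/0.91 = 22.7473
  zinc oxide: 4.8/5.6 = 0.8571
Sum of volumes = 148.0251
SG = 182.9 / 148.0251 = 1.236

SG = 1.236


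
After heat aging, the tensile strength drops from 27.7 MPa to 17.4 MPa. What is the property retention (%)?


Retention = aged / original * 100
= 17.4 / 27.7 * 100
= 62.8%

62.8%


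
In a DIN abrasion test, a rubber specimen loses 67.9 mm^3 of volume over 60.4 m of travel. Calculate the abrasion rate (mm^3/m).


Rate = volume_loss / distance
= 67.9 / 60.4
= 1.124 mm^3/m

1.124 mm^3/m


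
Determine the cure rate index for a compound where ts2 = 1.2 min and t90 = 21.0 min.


CRI = 100 / (t90 - ts2)
= 100 / (21.0 - 1.2)
= 100 / 19.8
= 5.05 min^-1

5.05 min^-1


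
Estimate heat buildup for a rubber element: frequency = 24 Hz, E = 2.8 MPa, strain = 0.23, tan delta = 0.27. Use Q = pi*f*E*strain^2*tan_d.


Q = pi * f * E * strain^2 * tan_d
= pi * 24 * 2.8 * 0.23^2 * 0.27
= pi * 24 * 2.8 * 0.0529 * 0.27
= 3.0154

Q = 3.0154


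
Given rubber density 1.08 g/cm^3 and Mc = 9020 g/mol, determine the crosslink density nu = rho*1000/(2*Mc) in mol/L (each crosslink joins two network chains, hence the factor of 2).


nu = rho * 1000 / (2 * Mc)
nu = 1.08 * 1000 / (2 * 9020)
nu = 1080.0 / 18040
nu = 0.0599 mol/L

0.0599 mol/L


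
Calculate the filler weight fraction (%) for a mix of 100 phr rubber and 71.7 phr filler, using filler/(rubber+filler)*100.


Filler % = filler / (rubber + filler) * 100
= 71.7 / (100 + 71.7) * 100
= 71.7 / 171.7 * 100
= 41.76%

41.76%


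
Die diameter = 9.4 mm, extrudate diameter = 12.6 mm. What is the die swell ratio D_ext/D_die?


Die swell ratio = D_extrudate / D_die
= 12.6 / 9.4
= 1.34

Die swell = 1.34


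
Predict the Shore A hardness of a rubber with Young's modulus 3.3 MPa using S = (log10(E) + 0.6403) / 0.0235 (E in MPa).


log10(E) = 0.0235*S - 0.6403  =>  S = (log10(E) + 0.6403) / 0.0235
log10(3.3) = 0.518514
S = (0.518514 + 0.6403) / 0.0235 = 1.158814 / 0.0235
S = 49.3

Shore A = 49.3


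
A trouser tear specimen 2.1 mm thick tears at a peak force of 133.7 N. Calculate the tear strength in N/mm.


Tear strength = force / thickness
= 133.7 / 2.1
= 63.67 N/mm

63.67 N/mm


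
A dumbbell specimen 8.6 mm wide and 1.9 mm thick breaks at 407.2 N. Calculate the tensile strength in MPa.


Area = width * thickness = 8.6 * 1.9 = 16.34 mm^2
TS = force / area = 407.2 / 16.34 = 24.92 MPa

24.92 MPa


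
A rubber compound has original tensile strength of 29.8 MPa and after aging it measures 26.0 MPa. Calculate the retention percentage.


Retention = aged / original * 100
= 26.0 / 29.8 * 100
= 87.2%

87.2%


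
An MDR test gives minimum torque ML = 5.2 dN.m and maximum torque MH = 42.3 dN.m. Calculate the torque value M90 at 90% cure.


M90 = ML + 0.9 * (MH - ML)
M90 = 5.2 + 0.9 * (42.3 - 5.2)
M90 = 5.2 + 0.9 * 37.1
M90 = 38.59 dN.m

38.59 dN.m


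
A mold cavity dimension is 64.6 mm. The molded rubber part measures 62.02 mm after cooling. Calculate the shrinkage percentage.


Shrinkage = (mold - part) / mold * 100
= (64.6 - 62.02) / 64.6 * 100
= 2.58 / 64.6 * 100
= 3.99%

3.99%


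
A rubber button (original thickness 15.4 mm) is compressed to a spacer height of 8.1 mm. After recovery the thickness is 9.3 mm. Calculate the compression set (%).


CS = (t0 - recovered) / (t0 - ts) * 100
= (15.4 - 9.3) / (15.4 - 8.1) * 100
= 6.1 / 7.3 * 100
= 83.6%

83.6%


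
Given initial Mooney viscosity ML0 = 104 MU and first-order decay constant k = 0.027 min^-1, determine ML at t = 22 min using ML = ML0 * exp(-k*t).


ML = ML0 * exp(-k * t)
ML = 104 * exp(-0.027 * 22)
ML = 104 * 0.5521
ML = 57.42 MU

57.42 MU


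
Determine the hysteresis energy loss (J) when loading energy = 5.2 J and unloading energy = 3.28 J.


Hysteresis loss = loading - unloading
= 5.2 - 3.28
= 1.92 J

1.92 J


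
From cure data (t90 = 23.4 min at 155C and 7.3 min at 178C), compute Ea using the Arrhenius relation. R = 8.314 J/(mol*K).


T1 = 428.15 K, T2 = 451.15 K
1/T1 - 1/T2 = 1.1907e-04
ln(t1/t2) = ln(23.4/7.3) = 1.1649
Ea = 8.314 * 1.1649 / 1.1907e-04 = 81334.2471 J/mol
Ea = 81.33 kJ/mol

81.33 kJ/mol


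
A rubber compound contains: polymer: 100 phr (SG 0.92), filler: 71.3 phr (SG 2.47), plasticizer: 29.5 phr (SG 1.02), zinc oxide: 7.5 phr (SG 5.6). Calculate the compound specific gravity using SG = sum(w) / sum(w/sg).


Sum of weights = 208.3
Volume contributions:
  polymer: 100/0.92 = 108.6957
  filler: 71.3/2.47 = 28.8664
  plasticizer: 29.5/1.02 = 28.9216
  zinc oxide: 7.5/5.6 = 1.3393
Sum of volumes = 167.8229
SG = 208.3 / 167.8229 = 1.241

SG = 1.241


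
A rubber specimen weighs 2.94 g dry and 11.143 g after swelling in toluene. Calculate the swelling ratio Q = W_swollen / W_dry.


Q = W_swollen / W_dry
Q = 11.143 / 2.94
Q = 3.79

Q = 3.79


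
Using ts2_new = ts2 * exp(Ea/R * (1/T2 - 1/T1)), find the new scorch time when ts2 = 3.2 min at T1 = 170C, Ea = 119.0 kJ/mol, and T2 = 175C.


Convert temperatures: T1 = 170 + 273.15 = 443.15 K, T2 = 175 + 273.15 = 448.15 K
ts2_new = 3.2 * exp(119000 / 8.314 * (1/448.15 - 1/443.15))
1/T2 - 1/T1 = -2.5177e-05
ts2_new = 2.23 min

2.23 min


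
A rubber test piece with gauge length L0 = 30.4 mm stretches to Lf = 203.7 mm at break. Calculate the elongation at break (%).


Elongation = (Lf - L0) / L0 * 100
= (203.7 - 30.4) / 30.4 * 100
= 173.3 / 30.4 * 100
= 570.1%

570.1%


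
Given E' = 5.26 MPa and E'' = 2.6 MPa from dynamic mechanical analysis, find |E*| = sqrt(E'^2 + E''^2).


|E*| = sqrt(E'^2 + E''^2)
= sqrt(5.26^2 + 2.6^2)
= sqrt(27.6676 + 6.7600)
= 5.868 MPa

5.868 MPa


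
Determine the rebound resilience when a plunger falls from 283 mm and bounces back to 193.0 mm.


Resilience = h_rebound / h_drop * 100
= 193.0 / 283 * 100
= 68.2%

68.2%


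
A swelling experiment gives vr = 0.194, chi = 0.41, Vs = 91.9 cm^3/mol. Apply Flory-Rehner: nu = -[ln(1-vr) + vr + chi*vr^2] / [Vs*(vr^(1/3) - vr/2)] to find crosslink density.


ln(1 - vr) = ln(1 - 0.194) = -0.2157
Numerator = -((-0.2157) + 0.194 + 0.41 * 0.194^2) = 0.0062
Denominator = 91.9 * (0.194^(1/3) - 0.194/2) = 44.2862
nu = 0.0062 / 44.2862 = 1.4092e-04 mol/cm^3

1.4092e-04 mol/cm^3


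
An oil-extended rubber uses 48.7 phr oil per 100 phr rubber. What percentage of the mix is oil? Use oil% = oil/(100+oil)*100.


Oil % = oil / (100 + oil) * 100
= 48.7 / (100 + 48.7) * 100
= 48.7 / 148.7 * 100
= 32.75%

32.75%


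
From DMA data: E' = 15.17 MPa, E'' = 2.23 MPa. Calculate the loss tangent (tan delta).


tan delta = E'' / E'
= 2.23 / 15.17
= 0.147

tan delta = 0.147


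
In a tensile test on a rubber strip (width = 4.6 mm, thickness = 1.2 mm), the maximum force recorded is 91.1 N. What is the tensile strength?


Area = width * thickness = 4.6 * 1.2 = 5.52 mm^2
TS = force / area = 91.1 / 5.52 = 16.5 MPa

16.5 MPa


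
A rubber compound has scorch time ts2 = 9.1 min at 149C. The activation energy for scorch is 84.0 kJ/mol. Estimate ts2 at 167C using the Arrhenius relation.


Convert temperatures: T1 = 149 + 273.15 = 422.15 K, T2 = 167 + 273.15 = 440.15 K
ts2_new = 9.1 * exp(84000 / 8.314 * (1/440.15 - 1/422.15))
1/T2 - 1/T1 = -9.6874e-05
ts2_new = 3.42 min

3.42 min
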